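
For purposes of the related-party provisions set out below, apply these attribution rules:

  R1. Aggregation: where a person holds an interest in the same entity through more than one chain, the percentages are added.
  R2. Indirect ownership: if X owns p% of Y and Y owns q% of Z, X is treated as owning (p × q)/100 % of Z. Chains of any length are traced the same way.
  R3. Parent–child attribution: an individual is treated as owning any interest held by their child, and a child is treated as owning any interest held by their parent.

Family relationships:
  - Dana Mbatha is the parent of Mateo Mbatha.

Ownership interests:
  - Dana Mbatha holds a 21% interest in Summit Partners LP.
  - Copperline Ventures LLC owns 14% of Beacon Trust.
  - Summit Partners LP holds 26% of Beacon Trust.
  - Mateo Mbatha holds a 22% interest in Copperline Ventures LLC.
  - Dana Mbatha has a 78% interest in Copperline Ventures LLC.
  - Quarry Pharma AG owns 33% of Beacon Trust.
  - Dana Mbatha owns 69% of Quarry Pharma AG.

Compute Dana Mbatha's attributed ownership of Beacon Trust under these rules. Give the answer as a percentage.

42.23%

By parent–child attribution (R3), Dana Mbatha is treated as also owning Mateo Mbatha's interest in Copperline Ventures LLC, giving 78% + 22% = 100%.
Chain via Summit Partners LP (R2): 21% × 26% = 5.46% of Beacon Trust.
Chain via Quarry Pharma AG (R2): 69% × 33% = 22.77% of Beacon Trust.
Chain via Copperline Ventures LLC (R2): 100% × 14% = 14% of Beacon Trust.
Aggregating (R1): 5.46% + 22.77% + 14% = 42.23%.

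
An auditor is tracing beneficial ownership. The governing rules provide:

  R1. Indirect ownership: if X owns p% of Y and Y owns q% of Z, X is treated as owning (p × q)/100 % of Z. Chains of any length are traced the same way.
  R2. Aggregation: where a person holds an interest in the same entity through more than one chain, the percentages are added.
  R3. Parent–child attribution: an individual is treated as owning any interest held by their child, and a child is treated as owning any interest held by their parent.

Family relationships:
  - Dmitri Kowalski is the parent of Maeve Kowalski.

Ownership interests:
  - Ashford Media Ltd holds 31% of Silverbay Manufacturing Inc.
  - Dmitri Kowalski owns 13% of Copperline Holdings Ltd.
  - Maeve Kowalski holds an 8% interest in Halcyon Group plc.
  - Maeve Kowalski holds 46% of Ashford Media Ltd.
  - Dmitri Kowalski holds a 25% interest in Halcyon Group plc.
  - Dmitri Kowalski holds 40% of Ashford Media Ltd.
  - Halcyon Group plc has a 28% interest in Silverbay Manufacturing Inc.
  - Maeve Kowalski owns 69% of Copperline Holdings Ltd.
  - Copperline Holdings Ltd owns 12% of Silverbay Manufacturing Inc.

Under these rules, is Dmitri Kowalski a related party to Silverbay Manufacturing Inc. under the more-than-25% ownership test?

Yes

By parent–child attribution (R3), Dmitri Kowalski is treated as also owning Maeve Kowalski's interest in Copperline Holdings Ltd, giving 13% + 69% = 82%.
By parent–child attribution (R3), Dmitri Kowalski is treated as also owning Maeve Kowalski's interest in Halcyon Group plc, giving 25% + 8% = 33%.
By parent–child attribution (R3), Dmitri Kowalski is treated as also owning Maeve Kowalski's interest in Ashford Media Ltd, giving 40% + 46% = 86%.
Chain via Copperline Holdings Ltd (R1): 82% × 12% = 9.84% of Silverbay Manufacturing Inc.
Chain via Halcyon Group plc (R1): 33% × 28% = 9.24% of Silverbay Manufacturing Inc.
Chain via Ashford Media Ltd (R1): 86% × 31% = 26.66% of Silverbay Manufacturing Inc.
Aggregating (R2): 9.84% + 9.24% + 26.66% = 45.74%.
45.74% exceeds the 25% threshold, so Dmitri is a related party to Silverbay Manufacturing Inc.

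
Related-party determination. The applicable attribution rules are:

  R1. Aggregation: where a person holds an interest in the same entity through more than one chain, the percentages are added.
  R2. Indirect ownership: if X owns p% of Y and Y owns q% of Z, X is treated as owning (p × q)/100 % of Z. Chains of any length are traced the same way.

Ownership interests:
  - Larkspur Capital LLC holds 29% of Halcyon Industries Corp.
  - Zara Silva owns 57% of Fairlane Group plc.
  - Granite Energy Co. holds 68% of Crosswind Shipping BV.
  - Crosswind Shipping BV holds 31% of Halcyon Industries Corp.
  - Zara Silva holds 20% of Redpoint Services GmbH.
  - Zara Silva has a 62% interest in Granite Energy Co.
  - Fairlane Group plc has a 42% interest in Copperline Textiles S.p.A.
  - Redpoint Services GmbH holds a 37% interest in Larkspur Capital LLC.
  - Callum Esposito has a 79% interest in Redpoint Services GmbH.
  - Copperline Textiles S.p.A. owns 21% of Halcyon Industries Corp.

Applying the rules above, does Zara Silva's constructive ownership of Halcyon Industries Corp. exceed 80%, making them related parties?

No

Chain via Granite Energy Co. → Crosswind Shipping BV (R2): 62% × 68% × 31% = 13.0696% of Halcyon Industries Corp.
Chain via Redpoint Services GmbH → Larkspur Capital LLC (R2): 20% × 37% × 29% = 2.146% of Halcyon Industries Corp.
Chain via Fairlane Group plc → Copperline Textiles S.p.A. (R2): 57% × 42% × 21% = 5.0274% of Halcyon Industries Corp.
Aggregating (R1): 13.0696% + 2.146% + 5.0274% = 20.243%.
20.243% does not exceed the 80% threshold, so Zara is not a related party to Halcyon Industries Corp.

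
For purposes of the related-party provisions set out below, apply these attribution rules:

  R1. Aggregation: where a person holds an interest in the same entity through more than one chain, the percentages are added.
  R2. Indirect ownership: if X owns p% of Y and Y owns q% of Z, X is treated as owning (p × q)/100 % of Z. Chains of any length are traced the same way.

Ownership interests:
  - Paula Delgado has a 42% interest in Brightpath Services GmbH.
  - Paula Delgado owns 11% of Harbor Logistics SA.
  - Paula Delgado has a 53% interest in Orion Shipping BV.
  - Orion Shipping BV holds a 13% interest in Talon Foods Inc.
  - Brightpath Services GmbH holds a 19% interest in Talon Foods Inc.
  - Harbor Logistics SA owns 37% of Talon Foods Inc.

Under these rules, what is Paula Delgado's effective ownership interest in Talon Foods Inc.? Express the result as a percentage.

18.94%

Chain via Brightpath Services GmbH (R2): 42% × 19% = 7.98% of Talon Foods Inc.
Chain via Orion Shipping BV (R2): 53% × 13% = 6.89% of Talon Foods Inc.
Chain via Harbor Logistics SA (R2): 11% × 37% = 4.07% of Talon Foods Inc.
Aggregating (R1): 7.98% + 6.89% + 4.07% = 18.94%.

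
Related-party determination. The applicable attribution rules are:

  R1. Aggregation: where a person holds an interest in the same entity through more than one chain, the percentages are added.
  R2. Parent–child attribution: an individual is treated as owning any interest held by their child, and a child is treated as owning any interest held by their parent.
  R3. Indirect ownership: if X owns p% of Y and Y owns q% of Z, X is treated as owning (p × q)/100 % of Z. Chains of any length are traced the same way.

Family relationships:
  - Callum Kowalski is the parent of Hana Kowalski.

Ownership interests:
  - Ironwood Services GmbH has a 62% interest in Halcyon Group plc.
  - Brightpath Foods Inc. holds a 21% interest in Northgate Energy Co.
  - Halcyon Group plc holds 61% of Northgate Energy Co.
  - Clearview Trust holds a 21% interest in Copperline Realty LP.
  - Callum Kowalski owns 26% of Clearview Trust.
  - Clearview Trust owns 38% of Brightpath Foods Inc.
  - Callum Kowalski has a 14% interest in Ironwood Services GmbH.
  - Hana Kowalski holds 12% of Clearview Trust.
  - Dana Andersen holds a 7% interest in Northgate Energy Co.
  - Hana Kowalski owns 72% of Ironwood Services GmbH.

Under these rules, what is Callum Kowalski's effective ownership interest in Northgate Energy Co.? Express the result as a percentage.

By parent–child attribution (R2), Callum Kowalski is treated as also owning Hana Kowalski's interest in Ironwood Services GmbH, giving 14% + 72% = 86%.
By parent–child attribution (R2), Callum Kowalski is treated as also owning Hana Kowalski's interest in Clearview Trust, giving 26% + 12% = 38%.
Chain via Ironwood Services GmbH → Halcyon Group plc (R3): 86% × 62% × 61% = 32.5252% of Northgate Energy Co.
Chain via Clearview Trust → Brightpath Foods Inc. (R3): 38% × 38% × 21% = 3.0324% of Northgate Energy Co.
Aggregating (R1): 32.5252% + 3.0324% = 35.5576%.

35.5576%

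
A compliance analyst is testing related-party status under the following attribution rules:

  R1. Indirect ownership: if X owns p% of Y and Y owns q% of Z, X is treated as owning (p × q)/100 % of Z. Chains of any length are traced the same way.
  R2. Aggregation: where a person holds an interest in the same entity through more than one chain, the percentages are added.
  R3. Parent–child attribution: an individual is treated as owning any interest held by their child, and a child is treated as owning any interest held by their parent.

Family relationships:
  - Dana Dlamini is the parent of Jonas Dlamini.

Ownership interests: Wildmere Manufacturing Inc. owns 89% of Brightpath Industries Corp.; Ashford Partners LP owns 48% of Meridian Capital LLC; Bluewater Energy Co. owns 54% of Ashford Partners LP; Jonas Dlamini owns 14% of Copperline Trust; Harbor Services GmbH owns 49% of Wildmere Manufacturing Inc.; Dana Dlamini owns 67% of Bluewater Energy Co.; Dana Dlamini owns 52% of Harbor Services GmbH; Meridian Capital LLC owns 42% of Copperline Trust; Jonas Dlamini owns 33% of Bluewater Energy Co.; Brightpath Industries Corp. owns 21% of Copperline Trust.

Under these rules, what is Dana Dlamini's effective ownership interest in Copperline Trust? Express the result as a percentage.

By parent–child attribution (R3), Dana Dlamini is treated as also owning Jonas Dlamini's interest in Bluewater Energy Co, giving 67% + 33% = 100%.
By parent–child attribution (R3), Dana Dlamini is treated as owning Jonas Dlamini's 14% interest in Copperline Trust.
Chain via Harbor Services GmbH → Wildmere Manufacturing Inc. → Brightpath Industries Corp. (R1): 52% × 49% × 89% × 21% = 4.762212% of Copperline Trust.
Chain via Bluewater Energy Co. → Ashford Partners LP → Meridian Capital LLC (R1): 100% × 54% × 48% × 42% = 10.8864% of Copperline Trust.
Direct interest in Copperline Trust: 14%.
Aggregating (R2): 4.762212% + 10.8864% + 14% = 29.648612%.

29.648612%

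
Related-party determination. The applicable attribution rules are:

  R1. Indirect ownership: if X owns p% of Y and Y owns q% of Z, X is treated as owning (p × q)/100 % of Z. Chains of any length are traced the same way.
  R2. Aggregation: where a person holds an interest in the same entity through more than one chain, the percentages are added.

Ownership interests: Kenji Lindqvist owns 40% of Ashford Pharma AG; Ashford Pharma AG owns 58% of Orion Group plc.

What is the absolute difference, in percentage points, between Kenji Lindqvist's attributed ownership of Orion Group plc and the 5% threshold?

18.2

Chain via Ashford Pharma AG (R1): 40% × 58% = 23.2% of Orion Group plc.
23.2% exceeds the 5% threshold by 18.2 percentage points.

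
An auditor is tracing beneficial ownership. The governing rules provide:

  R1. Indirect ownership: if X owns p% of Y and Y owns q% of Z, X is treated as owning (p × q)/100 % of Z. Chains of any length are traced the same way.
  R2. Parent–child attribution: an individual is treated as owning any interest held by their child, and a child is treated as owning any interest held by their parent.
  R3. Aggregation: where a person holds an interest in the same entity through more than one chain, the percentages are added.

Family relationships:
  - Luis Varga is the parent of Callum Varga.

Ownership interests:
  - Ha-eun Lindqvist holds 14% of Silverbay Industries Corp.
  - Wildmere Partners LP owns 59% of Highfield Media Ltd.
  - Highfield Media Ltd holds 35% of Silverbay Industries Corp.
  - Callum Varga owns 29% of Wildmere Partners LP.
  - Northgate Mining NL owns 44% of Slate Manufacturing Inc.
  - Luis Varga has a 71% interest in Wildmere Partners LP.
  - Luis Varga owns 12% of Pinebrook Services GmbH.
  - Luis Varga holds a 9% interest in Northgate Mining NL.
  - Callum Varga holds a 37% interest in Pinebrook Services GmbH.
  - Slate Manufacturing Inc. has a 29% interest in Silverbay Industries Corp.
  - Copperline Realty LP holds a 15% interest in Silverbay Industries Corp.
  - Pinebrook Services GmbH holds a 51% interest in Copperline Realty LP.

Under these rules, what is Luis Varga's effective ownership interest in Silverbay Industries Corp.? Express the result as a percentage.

By parent–child attribution (R2), Luis Varga is treated as also owning Callum Varga's interest in Wildmere Partners LP, giving 71% + 29% = 100%.
By parent–child attribution (R2), Luis Varga is treated as also owning Callum Varga's interest in Pinebrook Services GmbH, giving 12% + 37% = 49%.
Chain via Northgate Mining NL → Slate Manufacturing Inc. (R1): 9% × 44% × 29% = 1.1484% of Silverbay Industries Corp.
Chain via Wildmere Partners LP → Highfield Media Ltd (R1): 100% × 59% × 35% = 20.65% of Silverbay Industries Corp.
Chain via Pinebrook Services GmbH → Copperline Realty LP (R1): 49% × 51% × 15% = 3.7485% of Silverbay Industries Corp.
Aggregating (R3): 1.1484% + 20.65% + 3.7485% = 25.5469%.

25.5469%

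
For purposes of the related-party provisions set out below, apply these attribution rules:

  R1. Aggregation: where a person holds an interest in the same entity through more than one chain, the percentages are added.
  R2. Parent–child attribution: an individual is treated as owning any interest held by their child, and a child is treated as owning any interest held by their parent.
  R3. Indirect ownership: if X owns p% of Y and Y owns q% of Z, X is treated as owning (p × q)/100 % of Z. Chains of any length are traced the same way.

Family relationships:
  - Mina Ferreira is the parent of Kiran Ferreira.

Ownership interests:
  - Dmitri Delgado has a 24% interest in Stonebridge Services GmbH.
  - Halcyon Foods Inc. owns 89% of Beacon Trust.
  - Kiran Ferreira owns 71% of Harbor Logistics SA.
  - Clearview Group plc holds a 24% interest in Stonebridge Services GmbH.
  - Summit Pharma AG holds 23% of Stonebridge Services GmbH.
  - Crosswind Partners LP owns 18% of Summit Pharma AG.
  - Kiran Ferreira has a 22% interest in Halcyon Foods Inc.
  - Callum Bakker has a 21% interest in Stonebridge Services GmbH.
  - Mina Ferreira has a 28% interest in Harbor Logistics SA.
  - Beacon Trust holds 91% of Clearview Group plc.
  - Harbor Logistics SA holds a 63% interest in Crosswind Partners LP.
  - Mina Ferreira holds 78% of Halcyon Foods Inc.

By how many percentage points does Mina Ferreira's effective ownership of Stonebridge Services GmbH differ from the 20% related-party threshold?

2.019718

By parent–child attribution (R2), Mina Ferreira is treated as also owning Kiran Ferreira's interest in Harbor Logistics SA, giving 28% + 71% = 99%.
By parent–child attribution (R2), Mina Ferreira is treated as also owning Kiran Ferreira's interest in Halcyon Foods Inc, giving 78% + 22% = 100%.
Chain via Harbor Logistics SA → Crosswind Partners LP → Summit Pharma AG (R3): 99% × 63% × 18% × 23% = 2.582118% of Stonebridge Services GmbH.
Chain via Halcyon Foods Inc. → Beacon Trust → Clearview Group plc (R3): 100% × 89% × 91% × 24% = 19.4376% of Stonebridge Services GmbH.
Aggregating (R1): 2.582118% + 19.4376% = 22.019718%.
22.019718% exceeds the 20% threshold by 2.019718 percentage points.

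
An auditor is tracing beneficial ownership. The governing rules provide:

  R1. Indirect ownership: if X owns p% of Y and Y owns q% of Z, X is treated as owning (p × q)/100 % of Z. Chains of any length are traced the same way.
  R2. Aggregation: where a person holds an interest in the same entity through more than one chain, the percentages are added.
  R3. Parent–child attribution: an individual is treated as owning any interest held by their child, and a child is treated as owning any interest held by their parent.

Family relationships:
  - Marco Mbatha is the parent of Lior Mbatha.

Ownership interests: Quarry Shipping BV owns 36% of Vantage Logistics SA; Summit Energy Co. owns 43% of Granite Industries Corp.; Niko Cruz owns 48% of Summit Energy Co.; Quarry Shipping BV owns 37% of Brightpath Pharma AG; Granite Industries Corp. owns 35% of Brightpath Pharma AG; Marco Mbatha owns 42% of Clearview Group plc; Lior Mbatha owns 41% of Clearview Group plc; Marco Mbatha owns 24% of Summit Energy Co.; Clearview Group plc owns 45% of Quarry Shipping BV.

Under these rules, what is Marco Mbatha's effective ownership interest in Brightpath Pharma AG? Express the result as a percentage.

17.4315%

By parent–child attribution (R3), Marco Mbatha is treated as also owning Lior Mbatha's interest in Clearview Group plc, giving 42% + 41% = 83%.
Chain via Clearview Group plc → Quarry Shipping BV (R1): 83% × 45% × 37% = 13.8195% of Brightpath Pharma AG.
Chain via Summit Energy Co. → Granite Industries Corp. (R1): 24% × 43% × 35% = 3.612% of Brightpath Pharma AG.
Aggregating (R2): 13.8195% + 3.612% = 17.4315%.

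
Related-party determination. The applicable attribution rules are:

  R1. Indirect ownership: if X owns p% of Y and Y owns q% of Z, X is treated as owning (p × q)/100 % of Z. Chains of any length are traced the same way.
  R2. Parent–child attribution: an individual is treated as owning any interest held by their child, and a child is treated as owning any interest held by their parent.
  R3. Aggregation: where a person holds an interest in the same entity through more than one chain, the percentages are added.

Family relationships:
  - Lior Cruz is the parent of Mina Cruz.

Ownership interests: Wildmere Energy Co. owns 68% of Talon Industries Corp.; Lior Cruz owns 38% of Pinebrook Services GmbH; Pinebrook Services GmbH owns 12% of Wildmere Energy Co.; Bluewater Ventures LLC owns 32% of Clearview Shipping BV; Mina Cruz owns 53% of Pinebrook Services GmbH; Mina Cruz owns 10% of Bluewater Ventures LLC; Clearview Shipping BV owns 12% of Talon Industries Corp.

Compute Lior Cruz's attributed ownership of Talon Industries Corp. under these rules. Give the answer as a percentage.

By parent–child attribution (R2), Lior Cruz is treated as also owning Mina Cruz's interest in Pinebrook Services GmbH, giving 38% + 53% = 91%.
By parent–child attribution (R2), Lior Cruz is treated as owning Mina Cruz's 10% interest in Bluewater Ventures LLC.
Chain via Pinebrook Services GmbH → Wildmere Energy Co. (R1): 91% × 12% × 68% = 7.4256% of Talon Industries Corp.
Chain via Bluewater Ventures LLC → Clearview Shipping BV (R1): 10% × 32% × 12% = 0.384% of Talon Industries Corp.
Aggregating (R3): 7.4256% + 0.384% = 7.8096%.

7.8096%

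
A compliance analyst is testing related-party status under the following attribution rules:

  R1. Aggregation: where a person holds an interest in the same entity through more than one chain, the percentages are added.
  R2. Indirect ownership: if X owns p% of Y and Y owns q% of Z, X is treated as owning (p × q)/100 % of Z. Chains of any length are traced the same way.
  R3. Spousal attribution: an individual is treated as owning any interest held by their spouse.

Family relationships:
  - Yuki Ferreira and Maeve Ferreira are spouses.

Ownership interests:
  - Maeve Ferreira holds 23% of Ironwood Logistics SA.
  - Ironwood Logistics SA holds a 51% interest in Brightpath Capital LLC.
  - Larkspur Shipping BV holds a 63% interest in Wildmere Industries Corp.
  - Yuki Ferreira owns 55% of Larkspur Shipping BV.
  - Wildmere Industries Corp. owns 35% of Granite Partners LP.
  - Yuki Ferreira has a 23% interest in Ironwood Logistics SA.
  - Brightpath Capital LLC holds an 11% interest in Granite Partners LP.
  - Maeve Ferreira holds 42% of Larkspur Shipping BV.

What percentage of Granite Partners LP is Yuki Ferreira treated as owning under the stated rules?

By spousal attribution (R3), Yuki Ferreira is treated as also owning Maeve Ferreira's interest in Ironwood Logistics SA, giving 23% + 23% = 46%.
By spousal attribution (R3), Yuki Ferreira is treated as also owning Maeve Ferreira's interest in Larkspur Shipping BV, giving 55% + 42% = 97%.
Chain via Ironwood Logistics SA → Brightpath Capital LLC (R2): 46% × 51% × 11% = 2.5806% of Granite Partners LP.
Chain via Larkspur Shipping BV → Wildmere Industries Corp. (R2): 97% × 63% × 35% = 21.3885% of Granite Partners LP.
Aggregating (R1): 2.5806% + 21.3885% = 23.9691%.

23.9691%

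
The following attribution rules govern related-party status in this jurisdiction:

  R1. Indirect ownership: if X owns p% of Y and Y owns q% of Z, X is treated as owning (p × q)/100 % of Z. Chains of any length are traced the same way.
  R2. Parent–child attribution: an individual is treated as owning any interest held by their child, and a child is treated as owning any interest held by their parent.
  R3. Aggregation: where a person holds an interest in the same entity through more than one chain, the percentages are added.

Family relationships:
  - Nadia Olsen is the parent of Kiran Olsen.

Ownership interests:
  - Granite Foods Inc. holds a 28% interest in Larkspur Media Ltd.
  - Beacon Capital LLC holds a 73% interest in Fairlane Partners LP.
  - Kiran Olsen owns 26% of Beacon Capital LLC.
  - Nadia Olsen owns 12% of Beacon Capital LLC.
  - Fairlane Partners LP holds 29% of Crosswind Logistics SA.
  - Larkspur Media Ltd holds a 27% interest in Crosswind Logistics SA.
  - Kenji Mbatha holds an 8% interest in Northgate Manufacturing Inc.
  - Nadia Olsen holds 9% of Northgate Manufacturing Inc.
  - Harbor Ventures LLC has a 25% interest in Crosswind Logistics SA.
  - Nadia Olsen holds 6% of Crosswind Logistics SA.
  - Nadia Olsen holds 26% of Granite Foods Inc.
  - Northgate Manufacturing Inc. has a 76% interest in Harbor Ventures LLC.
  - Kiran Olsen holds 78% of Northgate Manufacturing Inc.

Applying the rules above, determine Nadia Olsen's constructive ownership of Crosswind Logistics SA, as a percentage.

By parent–child attribution (R2), Nadia Olsen is treated as also owning Kiran Olsen's interest in Beacon Capital LLC, giving 12% + 26% = 38%.
By parent–child attribution (R2), Nadia Olsen is treated as also owning Kiran Olsen's interest in Northgate Manufacturing Inc, giving 9% + 78% = 87%.
Chain via Granite Foods Inc. → Larkspur Media Ltd (R1): 26% × 28% × 27% = 1.9656% of Crosswind Logistics SA.
Chain via Beacon Capital LLC → Fairlane Partners LP (R1): 38% × 73% × 29% = 8.0446% of Crosswind Logistics SA.
Chain via Northgate Manufacturing Inc. → Harbor Ventures LLC (R1): 87% × 76% × 25% = 16.53% of Crosswind Logistics SA.
Direct interest in Crosswind Logistics SA: 6%.
Aggregating (R3): 1.9656% + 8.0446% + 16.53% + 6% = 32.5402%.

32.5402%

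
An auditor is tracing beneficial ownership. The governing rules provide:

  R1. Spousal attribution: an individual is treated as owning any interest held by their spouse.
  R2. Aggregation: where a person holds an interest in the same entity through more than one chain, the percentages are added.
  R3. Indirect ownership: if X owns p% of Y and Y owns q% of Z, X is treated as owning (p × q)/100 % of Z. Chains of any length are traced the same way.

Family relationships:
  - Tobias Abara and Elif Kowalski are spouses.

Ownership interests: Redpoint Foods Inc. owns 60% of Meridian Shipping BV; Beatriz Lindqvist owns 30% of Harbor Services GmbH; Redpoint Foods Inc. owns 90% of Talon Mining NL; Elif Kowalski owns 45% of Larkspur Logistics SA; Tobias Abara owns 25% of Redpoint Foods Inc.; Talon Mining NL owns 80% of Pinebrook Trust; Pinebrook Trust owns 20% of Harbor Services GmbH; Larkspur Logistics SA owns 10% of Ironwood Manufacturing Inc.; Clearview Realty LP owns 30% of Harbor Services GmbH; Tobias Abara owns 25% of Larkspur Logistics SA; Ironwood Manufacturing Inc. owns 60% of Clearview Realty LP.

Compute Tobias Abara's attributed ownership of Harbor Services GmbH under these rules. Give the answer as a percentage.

4.86%

By spousal attribution (R1), Tobias Abara is treated as also owning Elif Kowalski's interest in Larkspur Logistics SA, giving 25% + 45% = 70%.
Chain via Redpoint Foods Inc. → Talon Mining NL → Pinebrook Trust (R3): 25% × 90% × 80% × 20% = 3.6% of Harbor Services GmbH.
Chain via Larkspur Logistics SA → Ironwood Manufacturing Inc. → Clearview Realty LP (R3): 70% × 10% × 60% × 30% = 1.26% of Harbor Services GmbH.
Aggregating (R2): 3.6% + 1.26% = 4.86%.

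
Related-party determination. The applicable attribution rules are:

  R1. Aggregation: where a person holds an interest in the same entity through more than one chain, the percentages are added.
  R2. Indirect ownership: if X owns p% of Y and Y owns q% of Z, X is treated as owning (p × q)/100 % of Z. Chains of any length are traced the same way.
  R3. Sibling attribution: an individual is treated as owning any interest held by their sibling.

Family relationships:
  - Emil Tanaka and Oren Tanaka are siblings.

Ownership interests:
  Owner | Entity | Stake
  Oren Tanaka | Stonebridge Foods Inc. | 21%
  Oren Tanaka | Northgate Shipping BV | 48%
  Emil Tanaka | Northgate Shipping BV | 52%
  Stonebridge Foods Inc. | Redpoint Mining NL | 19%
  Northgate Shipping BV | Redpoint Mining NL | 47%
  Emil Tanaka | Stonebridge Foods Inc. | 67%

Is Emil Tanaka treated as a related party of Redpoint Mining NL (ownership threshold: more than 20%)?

By sibling attribution (R3), Emil Tanaka is treated as also owning Oren Tanaka's interest in Stonebridge Foods Inc, giving 67% + 21% = 88%.
By sibling attribution (R3), Emil Tanaka is treated as also owning Oren Tanaka's interest in Northgate Shipping BV, giving 52% + 48% = 100%.
Chain via Stonebridge Foods Inc. (R2): 88% × 19% = 16.72% of Redpoint Mining NL.
Chain via Northgate Shipping BV (R2): 100% × 47% = 47% of Redpoint Mining NL.
Aggregating (R1): 16.72% + 47% = 63.72%.
63.72% exceeds the 20% threshold, so Emil is a related party to Redpoint Mining NL.

Yes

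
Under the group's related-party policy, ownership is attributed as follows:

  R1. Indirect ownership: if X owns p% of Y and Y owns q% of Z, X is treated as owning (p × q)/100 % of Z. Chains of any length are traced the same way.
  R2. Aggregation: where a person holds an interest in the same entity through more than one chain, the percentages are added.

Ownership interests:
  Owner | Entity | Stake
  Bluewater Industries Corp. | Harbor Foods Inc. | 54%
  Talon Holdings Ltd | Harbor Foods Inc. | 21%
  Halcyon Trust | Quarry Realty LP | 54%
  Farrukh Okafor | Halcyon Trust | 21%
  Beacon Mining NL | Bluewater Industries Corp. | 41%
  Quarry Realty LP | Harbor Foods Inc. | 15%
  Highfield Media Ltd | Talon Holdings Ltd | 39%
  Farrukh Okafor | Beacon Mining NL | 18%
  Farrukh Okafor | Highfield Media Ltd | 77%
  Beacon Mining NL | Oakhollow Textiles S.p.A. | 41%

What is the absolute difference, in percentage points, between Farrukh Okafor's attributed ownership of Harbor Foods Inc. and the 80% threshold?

Chain via Halcyon Trust → Quarry Realty LP (R1): 21% × 54% × 15% = 1.701% of Harbor Foods Inc.
Chain via Highfield Media Ltd → Talon Holdings Ltd (R1): 77% × 39% × 21% = 6.3063% of Harbor Foods Inc.
Chain via Beacon Mining NL → Bluewater Industries Corp. (R1): 18% × 41% × 54% = 3.9852% of Harbor Foods Inc.
Aggregating (R2): 1.701% + 6.3063% + 3.9852% = 11.9925%.
11.9925% falls short of the 80% threshold by 68.0075 percentage points.

68.0075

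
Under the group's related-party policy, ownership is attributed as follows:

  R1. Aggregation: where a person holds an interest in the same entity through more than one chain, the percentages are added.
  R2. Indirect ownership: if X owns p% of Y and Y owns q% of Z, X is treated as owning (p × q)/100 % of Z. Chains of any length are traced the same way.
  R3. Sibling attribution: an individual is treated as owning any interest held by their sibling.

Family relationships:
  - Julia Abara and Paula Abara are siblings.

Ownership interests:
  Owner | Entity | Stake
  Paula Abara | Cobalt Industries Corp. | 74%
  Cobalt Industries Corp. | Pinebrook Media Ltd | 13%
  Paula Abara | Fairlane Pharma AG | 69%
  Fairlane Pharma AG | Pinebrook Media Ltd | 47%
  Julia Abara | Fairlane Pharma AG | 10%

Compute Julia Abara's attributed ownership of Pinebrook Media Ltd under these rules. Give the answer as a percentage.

By sibling attribution (R3), Julia Abara is treated as also owning Paula Abara's interest in Fairlane Pharma AG, giving 10% + 69% = 79%.
By sibling attribution (R3), Julia Abara is treated as owning Paula Abara's 74% interest in Cobalt Industries Corp.
Chain via Fairlane Pharma AG (R2): 79% × 47% = 37.13% of Pinebrook Media Ltd.
Chain via Cobalt Industries Corp. (R2): 74% × 13% = 9.62% of Pinebrook Media Ltd.
Aggregating (R1): 37.13% + 9.62% = 46.75%.

46.75%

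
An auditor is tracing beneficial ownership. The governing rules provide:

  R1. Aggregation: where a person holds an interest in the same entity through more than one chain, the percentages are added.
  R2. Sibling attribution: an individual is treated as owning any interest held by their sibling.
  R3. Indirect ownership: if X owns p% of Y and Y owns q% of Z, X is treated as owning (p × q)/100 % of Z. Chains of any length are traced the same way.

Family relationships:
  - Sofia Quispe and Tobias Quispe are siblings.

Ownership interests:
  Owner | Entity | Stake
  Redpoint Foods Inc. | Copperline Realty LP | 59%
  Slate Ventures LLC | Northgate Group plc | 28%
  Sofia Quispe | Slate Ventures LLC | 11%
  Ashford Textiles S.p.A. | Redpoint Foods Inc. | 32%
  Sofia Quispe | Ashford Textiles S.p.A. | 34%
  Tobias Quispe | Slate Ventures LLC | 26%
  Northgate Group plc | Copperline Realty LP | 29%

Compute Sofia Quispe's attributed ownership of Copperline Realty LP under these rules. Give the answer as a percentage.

9.4236%

By sibling attribution (R2), Sofia Quispe is treated as also owning Tobias Quispe's interest in Slate Ventures LLC, giving 11% + 26% = 37%.
Chain via Ashford Textiles S.p.A. → Redpoint Foods Inc. (R3): 34% × 32% × 59% = 6.4192% of Copperline Realty LP.
Chain via Slate Ventures LLC → Northgate Group plc (R3): 37% × 28% × 29% = 3.0044% of Copperline Realty LP.
Aggregating (R1): 6.4192% + 3.0044% = 9.4236%.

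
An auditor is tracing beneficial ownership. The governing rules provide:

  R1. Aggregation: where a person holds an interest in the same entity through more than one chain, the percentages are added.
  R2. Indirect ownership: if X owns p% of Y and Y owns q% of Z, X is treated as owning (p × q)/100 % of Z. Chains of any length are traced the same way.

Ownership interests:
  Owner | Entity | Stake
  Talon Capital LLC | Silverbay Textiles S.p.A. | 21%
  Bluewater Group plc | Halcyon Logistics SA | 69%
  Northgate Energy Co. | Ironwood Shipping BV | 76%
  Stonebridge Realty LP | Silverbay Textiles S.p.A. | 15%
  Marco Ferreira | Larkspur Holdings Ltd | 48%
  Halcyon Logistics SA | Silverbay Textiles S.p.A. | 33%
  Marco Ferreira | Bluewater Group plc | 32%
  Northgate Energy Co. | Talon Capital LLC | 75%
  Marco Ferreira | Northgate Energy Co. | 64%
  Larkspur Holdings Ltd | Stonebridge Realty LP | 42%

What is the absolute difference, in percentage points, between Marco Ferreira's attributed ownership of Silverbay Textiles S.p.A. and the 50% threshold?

Chain via Bluewater Group plc → Halcyon Logistics SA (R2): 32% × 69% × 33% = 7.2864% of Silverbay Textiles S.p.A.
Chain via Larkspur Holdings Ltd → Stonebridge Realty LP (R2): 48% × 42% × 15% = 3.024% of Silverbay Textiles S.p.A.
Chain via Northgate Energy Co. → Talon Capital LLC (R2): 64% × 75% × 21% = 10.08% of Silverbay Textiles S.p.A.
Aggregating (R1): 7.2864% + 3.024% + 10.08% = 20.3904%.
20.3904% falls short of the 50% threshold by 29.6096 percentage points.

29.6096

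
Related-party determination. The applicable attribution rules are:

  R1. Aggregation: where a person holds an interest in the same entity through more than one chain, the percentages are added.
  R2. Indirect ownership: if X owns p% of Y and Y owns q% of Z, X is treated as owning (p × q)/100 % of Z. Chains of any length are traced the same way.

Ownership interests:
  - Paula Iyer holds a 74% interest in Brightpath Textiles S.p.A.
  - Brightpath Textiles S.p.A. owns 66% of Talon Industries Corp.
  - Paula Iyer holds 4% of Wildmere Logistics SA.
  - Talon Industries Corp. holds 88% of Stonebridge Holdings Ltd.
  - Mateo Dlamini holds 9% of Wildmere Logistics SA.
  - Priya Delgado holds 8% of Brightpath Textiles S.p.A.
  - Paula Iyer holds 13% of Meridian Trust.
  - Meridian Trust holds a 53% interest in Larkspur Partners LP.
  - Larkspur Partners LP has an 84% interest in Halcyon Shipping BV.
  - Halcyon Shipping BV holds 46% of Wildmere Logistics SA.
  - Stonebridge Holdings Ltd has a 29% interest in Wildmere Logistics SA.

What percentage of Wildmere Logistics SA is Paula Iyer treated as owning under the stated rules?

Chain via Meridian Trust → Larkspur Partners LP → Halcyon Shipping BV (R2): 13% × 53% × 84% × 46% = 2.662296% of Wildmere Logistics SA.
Chain via Brightpath Textiles S.p.A. → Talon Industries Corp. → Stonebridge Holdings Ltd (R2): 74% × 66% × 88% × 29% = 12.463968% of Wildmere Logistics SA.
Direct interest in Wildmere Logistics SA: 4%.
Aggregating (R1): 2.662296% + 12.463968% + 4% = 19.126264%.

19.126264%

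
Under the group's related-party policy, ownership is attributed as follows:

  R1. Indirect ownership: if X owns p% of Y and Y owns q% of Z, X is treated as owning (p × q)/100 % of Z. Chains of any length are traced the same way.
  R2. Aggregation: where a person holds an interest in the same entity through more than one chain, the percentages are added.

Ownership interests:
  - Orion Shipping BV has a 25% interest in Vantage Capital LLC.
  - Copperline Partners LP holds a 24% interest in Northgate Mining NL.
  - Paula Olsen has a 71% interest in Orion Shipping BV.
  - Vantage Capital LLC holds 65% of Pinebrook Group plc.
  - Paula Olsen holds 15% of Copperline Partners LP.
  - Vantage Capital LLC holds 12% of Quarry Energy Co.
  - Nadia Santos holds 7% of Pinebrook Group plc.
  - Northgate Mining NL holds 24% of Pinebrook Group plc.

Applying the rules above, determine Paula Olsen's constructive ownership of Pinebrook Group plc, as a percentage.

Chain via Orion Shipping BV → Vantage Capital LLC (R1): 71% × 25% × 65% = 11.5375% of Pinebrook Group plc.
Chain via Copperline Partners LP → Northgate Mining NL (R1): 15% × 24% × 24% = 0.864% of Pinebrook Group plc.
Aggregating (R2): 11.5375% + 0.864% = 12.4015%.

12.4015%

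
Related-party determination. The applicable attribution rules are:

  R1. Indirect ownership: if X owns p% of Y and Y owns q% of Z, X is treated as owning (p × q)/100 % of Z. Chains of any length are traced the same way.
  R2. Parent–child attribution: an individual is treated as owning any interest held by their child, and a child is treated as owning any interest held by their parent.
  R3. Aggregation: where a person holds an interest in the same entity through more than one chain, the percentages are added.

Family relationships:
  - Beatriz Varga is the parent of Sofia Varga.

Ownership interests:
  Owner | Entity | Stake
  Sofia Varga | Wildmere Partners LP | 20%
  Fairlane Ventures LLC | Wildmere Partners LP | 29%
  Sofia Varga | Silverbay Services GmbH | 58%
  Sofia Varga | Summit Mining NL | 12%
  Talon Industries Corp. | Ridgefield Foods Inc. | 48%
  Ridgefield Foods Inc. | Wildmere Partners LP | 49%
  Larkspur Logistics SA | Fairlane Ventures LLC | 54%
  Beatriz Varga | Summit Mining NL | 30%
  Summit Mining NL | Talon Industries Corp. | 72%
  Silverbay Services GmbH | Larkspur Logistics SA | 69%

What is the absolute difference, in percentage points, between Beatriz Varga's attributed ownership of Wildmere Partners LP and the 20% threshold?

13.37958

By parent–child attribution (R2), Beatriz Varga is treated as also owning Sofia Varga's interest in Summit Mining NL, giving 30% + 12% = 42%.
By parent–child attribution (R2), Beatriz Varga is treated as owning Sofia Varga's 58% interest in Silverbay Services GmbH.
By parent–child attribution (R2), Beatriz Varga is treated as owning Sofia Varga's 20% interest in Wildmere Partners LP.
Chain via Summit Mining NL → Talon Industries Corp. → Ridgefield Foods Inc. (R1): 42% × 72% × 48% × 49% = 7.112448% of Wildmere Partners LP.
Chain via Silverbay Services GmbH → Larkspur Logistics SA → Fairlane Ventures LLC (R1): 58% × 69% × 54% × 29% = 6.267132% of Wildmere Partners LP.
Direct interest in Wildmere Partners LP: 20%.
Aggregating (R3): 7.112448% + 6.267132% + 20% = 33.37958%.
33.37958% exceeds the 20% threshold by 13.37958 percentage points.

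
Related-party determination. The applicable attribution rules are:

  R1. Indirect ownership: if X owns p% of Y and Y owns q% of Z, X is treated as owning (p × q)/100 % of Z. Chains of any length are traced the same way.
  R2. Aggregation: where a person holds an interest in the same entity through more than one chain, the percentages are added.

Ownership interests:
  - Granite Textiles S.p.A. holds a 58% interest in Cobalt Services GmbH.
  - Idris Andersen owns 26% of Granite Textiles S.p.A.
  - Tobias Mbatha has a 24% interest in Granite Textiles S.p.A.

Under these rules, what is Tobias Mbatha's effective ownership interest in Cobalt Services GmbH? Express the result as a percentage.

Chain via Granite Textiles S.p.A. (R1): 24% × 58% = 13.92% of Cobalt Services GmbH.

13.92%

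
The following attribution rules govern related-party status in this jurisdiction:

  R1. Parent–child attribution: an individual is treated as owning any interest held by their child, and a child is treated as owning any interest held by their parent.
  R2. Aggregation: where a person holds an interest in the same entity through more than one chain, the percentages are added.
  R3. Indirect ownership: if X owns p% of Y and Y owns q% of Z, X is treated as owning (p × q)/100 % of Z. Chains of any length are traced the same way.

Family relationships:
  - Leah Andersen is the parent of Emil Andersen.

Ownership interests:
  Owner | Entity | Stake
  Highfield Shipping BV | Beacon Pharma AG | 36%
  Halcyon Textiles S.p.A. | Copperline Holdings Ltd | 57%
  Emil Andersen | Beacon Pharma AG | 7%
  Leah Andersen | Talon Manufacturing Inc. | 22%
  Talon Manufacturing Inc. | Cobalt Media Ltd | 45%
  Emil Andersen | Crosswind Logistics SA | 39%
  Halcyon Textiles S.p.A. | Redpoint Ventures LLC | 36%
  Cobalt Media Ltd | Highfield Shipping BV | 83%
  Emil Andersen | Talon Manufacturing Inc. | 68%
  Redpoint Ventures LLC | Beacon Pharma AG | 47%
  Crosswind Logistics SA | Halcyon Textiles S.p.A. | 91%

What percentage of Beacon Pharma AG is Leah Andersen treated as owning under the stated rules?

25.106308%

By parent–child attribution (R1), Leah Andersen is treated as also owning Emil Andersen's interest in Talon Manufacturing Inc, giving 22% + 68% = 90%.
By parent–child attribution (R1), Leah Andersen is treated as owning Emil Andersen's 39% interest in Crosswind Logistics SA.
By parent–child attribution (R1), Leah Andersen is treated as owning Emil Andersen's 7% interest in Beacon Pharma AG.
Chain via Talon Manufacturing Inc. → Cobalt Media Ltd → Highfield Shipping BV (R3): 90% × 45% × 83% × 36% = 12.1014% of Beacon Pharma AG.
Chain via Crosswind Logistics SA → Halcyon Textiles S.p.A. → Redpoint Ventures LLC (R3): 39% × 91% × 36% × 47% = 6.004908% of Beacon Pharma AG.
Direct interest in Beacon Pharma AG: 7%.
Aggregating (R2): 12.1014% + 6.004908% + 7% = 25.106308%.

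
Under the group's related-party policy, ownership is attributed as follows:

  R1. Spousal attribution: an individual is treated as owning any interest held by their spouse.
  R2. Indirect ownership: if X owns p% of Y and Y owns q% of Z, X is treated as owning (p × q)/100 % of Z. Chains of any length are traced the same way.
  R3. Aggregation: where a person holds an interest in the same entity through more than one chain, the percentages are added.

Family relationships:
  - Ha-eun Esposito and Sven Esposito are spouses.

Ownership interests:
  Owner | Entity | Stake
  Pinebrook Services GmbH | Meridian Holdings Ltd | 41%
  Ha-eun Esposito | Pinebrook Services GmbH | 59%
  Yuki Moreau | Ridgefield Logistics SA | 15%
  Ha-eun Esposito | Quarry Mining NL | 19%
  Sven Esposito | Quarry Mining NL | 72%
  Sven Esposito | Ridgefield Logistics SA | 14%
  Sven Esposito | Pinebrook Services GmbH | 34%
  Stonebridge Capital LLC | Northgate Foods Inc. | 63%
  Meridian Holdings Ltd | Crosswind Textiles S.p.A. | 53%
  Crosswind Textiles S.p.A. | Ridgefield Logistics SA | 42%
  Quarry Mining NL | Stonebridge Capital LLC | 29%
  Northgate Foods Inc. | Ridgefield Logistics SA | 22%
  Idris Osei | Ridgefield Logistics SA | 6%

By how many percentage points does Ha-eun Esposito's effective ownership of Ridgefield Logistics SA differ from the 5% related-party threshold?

By spousal attribution (R1), Ha-eun Esposito is treated as also owning Sven Esposito's interest in Pinebrook Services GmbH, giving 59% + 34% = 93%.
By spousal attribution (R1), Ha-eun Esposito is treated as also owning Sven Esposito's interest in Quarry Mining NL, giving 19% + 72% = 91%.
By spousal attribution (R1), Ha-eun Esposito is treated as owning Sven Esposito's 14% interest in Ridgefield Logistics SA.
Chain via Pinebrook Services GmbH → Meridian Holdings Ltd → Crosswind Textiles S.p.A. (R2): 93% × 41% × 53% × 42% = 8.487738% of Ridgefield Logistics SA.
Chain via Quarry Mining NL → Stonebridge Capital LLC → Northgate Foods Inc. (R2): 91% × 29% × 63% × 22% = 3.657654% of Ridgefield Logistics SA.
Direct interest in Ridgefield Logistics SA: 14%.
Aggregating (R3): 8.487738% + 3.657654% + 14% = 26.145392%.
26.145392% exceeds the 5% threshold by 21.145392 percentage points.

21.145392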